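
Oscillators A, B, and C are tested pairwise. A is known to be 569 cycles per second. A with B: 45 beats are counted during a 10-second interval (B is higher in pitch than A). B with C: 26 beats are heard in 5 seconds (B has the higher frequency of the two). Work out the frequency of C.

A–B: Beat frequency = 45/10 = 4.5 Hz.
B is above A, so f_B = 569 + 4.5 = 573.5 Hz.
B–C: Beat frequency = 26/5 = 5.2 Hz.
C is below B, so f_C = 573.5 − 5.2 = 568.3 Hz.

568.3 Hz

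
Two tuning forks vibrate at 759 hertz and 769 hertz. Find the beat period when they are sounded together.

f_beat = |759 − 769| = 10 Hz.
Beat period T = 1 / f_beat = 1 / 10 s.

0.100 s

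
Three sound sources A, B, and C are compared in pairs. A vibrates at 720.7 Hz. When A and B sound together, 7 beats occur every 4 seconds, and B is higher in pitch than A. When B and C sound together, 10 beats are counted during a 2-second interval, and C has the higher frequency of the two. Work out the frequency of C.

727.45 Hz

A–B: Beat frequency = 7/4 = 1.75 Hz.
B is above A, so f_B = 720.7 + 1.75 = 722.45 Hz.
B–C: Beat frequency = 10/2 = 5 Hz.
C is above B, so f_C = 722.45 + 5 = 727.45 Hz.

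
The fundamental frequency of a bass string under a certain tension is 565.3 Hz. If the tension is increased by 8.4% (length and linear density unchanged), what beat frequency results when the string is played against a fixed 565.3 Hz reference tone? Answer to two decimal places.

23.26 Hz

For a string, f ∝ √T, so the new frequency is 565.3·√1.084 = 588.5639 Hz.
f_beat = |588.5639 − 565.3| = 23.26 Hz.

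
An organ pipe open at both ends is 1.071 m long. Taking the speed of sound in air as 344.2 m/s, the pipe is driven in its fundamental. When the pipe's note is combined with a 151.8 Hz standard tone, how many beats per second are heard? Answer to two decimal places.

Open pipe: f_n = n·v/(2L) = 1·344.2/(2·1.071) = 160.6909 Hz.
f_beat = |160.6909 − 151.8| = 8.89 Hz.

8.89 Hz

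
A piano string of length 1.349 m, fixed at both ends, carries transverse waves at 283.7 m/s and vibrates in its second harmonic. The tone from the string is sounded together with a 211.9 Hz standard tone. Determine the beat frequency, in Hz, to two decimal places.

For a string fixed at both ends, f_n = n·v/(2L) = 2·283.7/(2·1.349) = 210.3039 Hz.
f_beat = |210.3039 − 211.9| = 1.60 Hz.

1.60 Hz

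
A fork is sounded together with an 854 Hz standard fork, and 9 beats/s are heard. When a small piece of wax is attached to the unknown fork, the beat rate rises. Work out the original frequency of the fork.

|f − 854| = 9, so the fork was at either 845 Hz or 863 Hz.
Loading a fork with wax lowers its frequency; the adjustment lowers the fork's frequency.
The beat rate rose, so the adjustment moved the fork further from 854 Hz — it was already below the reference.

845 Hz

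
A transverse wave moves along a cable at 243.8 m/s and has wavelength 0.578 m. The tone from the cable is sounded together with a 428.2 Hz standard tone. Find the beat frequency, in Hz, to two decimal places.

Source frequency f = v/λ = 243.8/0.578 = 421.7993 Hz.
f_beat = |421.7993 − 428.2| = 6.40 Hz.

6.40 Hz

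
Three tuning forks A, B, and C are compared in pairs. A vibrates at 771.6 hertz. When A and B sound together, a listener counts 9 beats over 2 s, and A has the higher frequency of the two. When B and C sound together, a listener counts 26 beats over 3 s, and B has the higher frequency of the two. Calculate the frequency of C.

A–B: Beat frequency = 9/2 = 4.5 Hz.
B is below A, so f_B = 771.6 − 4.5 = 767.1 Hz.
B–C: Beat frequency = 26/3 = 8.6667 Hz.
C is below B, so f_C = 767.1 − 8.6667 = 758.4333 Hz.

758.4333 Hz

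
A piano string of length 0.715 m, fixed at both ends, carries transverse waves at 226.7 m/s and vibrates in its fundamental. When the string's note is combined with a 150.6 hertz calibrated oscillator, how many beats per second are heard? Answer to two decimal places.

7.93 Hz

For a string fixed at both ends, f_n = n·v/(2L) = 1·226.7/(2·0.715) = 158.5315 Hz.
f_beat = |158.5315 − 150.6| = 7.93 Hz.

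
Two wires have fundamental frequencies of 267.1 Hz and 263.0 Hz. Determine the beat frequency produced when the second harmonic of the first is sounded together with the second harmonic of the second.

8.2 Hz

Second harmonic of the first: 2·267.1 = 534.2 Hz.
Second harmonic of the second: 2·263.0 = 526.0 Hz.
f_beat = |534.2 − 526.0| = 8.2 Hz.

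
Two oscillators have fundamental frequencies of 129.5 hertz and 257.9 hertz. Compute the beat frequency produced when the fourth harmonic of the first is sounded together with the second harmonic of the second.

2.2 Hz

Fourth harmonic of the first: 4·129.5 = 518.0 Hz.
Second harmonic of the second: 2·257.9 = 515.8 Hz.
f_beat = |518.0 − 515.8| = 2.2 Hz.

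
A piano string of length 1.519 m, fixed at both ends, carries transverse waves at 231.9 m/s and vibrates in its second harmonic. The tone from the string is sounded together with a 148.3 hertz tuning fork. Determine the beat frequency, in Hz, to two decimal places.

4.37 Hz

For a string fixed at both ends, f_n = n·v/(2L) = 2·231.9/(2·1.519) = 152.6662 Hz.
f_beat = |152.6662 − 148.3| = 4.37 Hz.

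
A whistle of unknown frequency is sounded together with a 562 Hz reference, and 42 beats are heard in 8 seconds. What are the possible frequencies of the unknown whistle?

Beat frequency = 42/8 = 5.25 Hz.
|f − 562| = 5.25, so f = 562 ± 5.25.

556.75 Hz or 567.25 Hz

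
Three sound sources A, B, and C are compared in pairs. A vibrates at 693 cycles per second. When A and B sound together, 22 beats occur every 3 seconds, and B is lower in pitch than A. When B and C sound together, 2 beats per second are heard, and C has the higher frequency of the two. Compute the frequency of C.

687.6667 Hz

A–B: Beat frequency = 22/3 = 7.3333 Hz.
B is below A, so f_B = 693 − 7.3333 = 685.6667 Hz.
C is above B, so f_C = 685.6667 + 2 = 687.6667 Hz.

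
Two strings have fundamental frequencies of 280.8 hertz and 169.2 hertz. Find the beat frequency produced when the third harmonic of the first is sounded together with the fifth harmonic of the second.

Third harmonic of the first: 3·280.8 = 842.4 Hz.
Fifth harmonic of the second: 5·169.2 = 846.0 Hz.
f_beat = |842.4 − 846.0| = 3.6 Hz.

3.6 Hz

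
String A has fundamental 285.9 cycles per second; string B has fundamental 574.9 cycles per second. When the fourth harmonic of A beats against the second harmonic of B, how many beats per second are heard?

Fourth harmonic of the first: 4·285.9 = 1143.6 Hz.
Second harmonic of the second: 2·574.9 = 1149.8 Hz.
f_beat = |1143.6 − 1149.8| = 6.2 Hz.

6.2 Hz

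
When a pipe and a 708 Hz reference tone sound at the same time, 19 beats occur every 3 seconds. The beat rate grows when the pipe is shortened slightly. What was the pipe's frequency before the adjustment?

714.3333 Hz

Beat frequency = 19/3 = 6.3333 Hz.
|f − 708| = 6.3333, so the pipe was at either 701.6667 Hz or 714.3333 Hz.
A shorter pipe has a higher fundamental; the adjustment raises the pipe's frequency.
The beat rate rose, so the adjustment moved the pipe further from 708 Hz — it was already above the reference.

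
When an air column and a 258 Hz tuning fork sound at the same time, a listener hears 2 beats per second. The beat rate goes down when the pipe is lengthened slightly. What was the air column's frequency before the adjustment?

|f − 258| = 2, so the air column was at either 256 Hz or 260 Hz.
A longer pipe has a lower fundamental; the adjustment lowers the air column's frequency.
The beat rate fell, so the adjustment moved the air column toward 258 Hz — it must have started above the reference.

260 Hz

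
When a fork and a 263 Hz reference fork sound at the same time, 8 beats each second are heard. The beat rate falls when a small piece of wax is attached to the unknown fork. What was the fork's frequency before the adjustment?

271 Hz

|f − 263| = 8, so the fork was at either 255 Hz or 271 Hz.
Loading a fork with wax lowers its frequency; the adjustment lowers the fork's frequency.
The beat rate fell, so the adjustment moved the fork toward 263 Hz — it must have started above the reference.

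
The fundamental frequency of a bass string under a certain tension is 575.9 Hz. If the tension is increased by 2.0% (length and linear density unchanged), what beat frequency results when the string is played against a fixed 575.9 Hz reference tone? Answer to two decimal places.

5.73 Hz

For a string, f ∝ √T, so the new frequency is 575.9·√1.020 = 581.6305 Hz.
f_beat = |581.6305 − 575.9| = 5.73 Hz.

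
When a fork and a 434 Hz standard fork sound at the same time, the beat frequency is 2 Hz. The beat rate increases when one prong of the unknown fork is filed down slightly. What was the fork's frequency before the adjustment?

|f − 434| = 2, so the fork was at either 432 Hz or 436 Hz.
Filing a prong removes mass and raises the fork's frequency; the adjustment raises the fork's frequency.
The beat rate rose, so the adjustment moved the fork further from 434 Hz — it was already above the reference.

436 Hz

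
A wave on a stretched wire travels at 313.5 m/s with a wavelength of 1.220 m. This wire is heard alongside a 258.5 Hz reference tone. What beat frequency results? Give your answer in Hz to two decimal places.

Source frequency f = v/λ = 313.5/1.220 = 256.9672 Hz.
f_beat = |256.9672 − 258.5| = 1.53 Hz.

1.53 Hz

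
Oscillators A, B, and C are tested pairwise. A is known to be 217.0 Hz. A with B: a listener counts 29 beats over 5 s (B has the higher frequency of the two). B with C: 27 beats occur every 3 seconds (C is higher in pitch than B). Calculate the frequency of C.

A–B: Beat frequency = 29/5 = 5.8 Hz.
B is above A, so f_B = 217.0 + 5.8 = 222.8 Hz.
B–C: Beat frequency = 27/3 = 9 Hz.
C is above B, so f_C = 222.8 + 9 = 231.8 Hz.

231.8 Hz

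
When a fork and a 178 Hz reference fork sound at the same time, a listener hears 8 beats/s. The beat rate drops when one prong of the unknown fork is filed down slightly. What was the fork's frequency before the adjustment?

170 Hz

|f − 178| = 8, so the fork was at either 170 Hz or 186 Hz.
Filing a prong removes mass and raises the fork's frequency; the adjustment raises the fork's frequency.
The beat rate fell, so the adjustment moved the fork toward 178 Hz — it must have started below the reference.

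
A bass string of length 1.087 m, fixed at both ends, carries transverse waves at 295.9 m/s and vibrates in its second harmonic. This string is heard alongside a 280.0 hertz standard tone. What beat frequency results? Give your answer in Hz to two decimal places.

For a string fixed at both ends, f_n = n·v/(2L) = 2·295.9/(2·1.087) = 272.2171 Hz.
f_beat = |272.2171 − 280.0| = 7.78 Hz.

7.78 Hz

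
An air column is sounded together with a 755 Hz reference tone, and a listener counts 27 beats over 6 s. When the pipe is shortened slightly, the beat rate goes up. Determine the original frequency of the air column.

759.5 Hz

Beat frequency = 27/6 = 4.5 Hz.
|f − 755| = 4.5, so the air column was at either 750.5 Hz or 759.5 Hz.
A shorter pipe has a higher fundamental; the adjustment raises the air column's frequency.
The beat rate rose, so the adjustment moved the air column further from 755 Hz — it was already above the reference.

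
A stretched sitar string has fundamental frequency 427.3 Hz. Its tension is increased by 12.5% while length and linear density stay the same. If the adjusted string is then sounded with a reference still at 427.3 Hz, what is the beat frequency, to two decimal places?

For a string, f ∝ √T, so the new frequency is 427.3·√1.125 = 453.2201 Hz.
f_beat = |453.2201 − 427.3| = 25.92 Hz.

25.92 Hz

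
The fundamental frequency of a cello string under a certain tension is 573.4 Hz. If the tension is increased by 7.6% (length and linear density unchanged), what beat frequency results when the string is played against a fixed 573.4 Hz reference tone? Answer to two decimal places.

For a string, f ∝ √T, so the new frequency is 573.4·√1.076 = 594.7902 Hz.
f_beat = |594.7902 − 573.4| = 21.39 Hz.

21.39 Hz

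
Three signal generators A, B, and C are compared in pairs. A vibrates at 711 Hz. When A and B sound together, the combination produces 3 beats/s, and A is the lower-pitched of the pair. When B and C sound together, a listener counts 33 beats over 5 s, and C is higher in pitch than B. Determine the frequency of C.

720.6 Hz

B is above A, so f_B = 711 + 3 = 714 Hz.
B–C: Beat frequency = 33/5 = 6.6 Hz.
C is above B, so f_C = 714 + 6.6 = 720.6 Hz.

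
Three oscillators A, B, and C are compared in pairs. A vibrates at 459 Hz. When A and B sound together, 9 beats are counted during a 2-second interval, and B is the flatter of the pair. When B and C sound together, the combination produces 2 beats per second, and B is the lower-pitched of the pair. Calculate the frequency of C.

A–B: Beat frequency = 9/2 = 4.5 Hz.
B is below A, so f_B = 459 − 4.5 = 454.5 Hz.
C is above B, so f_C = 454.5 + 2 = 456.5 Hz.

456.5 Hz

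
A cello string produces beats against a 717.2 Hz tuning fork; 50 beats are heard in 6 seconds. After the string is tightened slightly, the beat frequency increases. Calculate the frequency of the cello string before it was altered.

Beat frequency = 50/6 = 8.3333 Hz.
|f − 717.2| = 8.3333, so the cello string was at either 708.8667 Hz or 725.5333 Hz.
Increasing tension raises a string's frequency; the adjustment raises the cello string's frequency.
The beat rate rose, so the adjustment moved the cello string further from 717.2 Hz — it was already above the reference.

725.5333 Hz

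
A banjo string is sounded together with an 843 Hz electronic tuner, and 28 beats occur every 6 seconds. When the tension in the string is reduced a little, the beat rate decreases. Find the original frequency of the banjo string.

Beat frequency = 28/6 = 4.6667 Hz.
|f − 843| = 4.6667, so the banjo string was at either 838.3333 Hz or 847.6667 Hz.
Lower tension means lower frequency; the adjustment lowers the banjo string's frequency.
The beat rate fell, so the adjustment moved the banjo string toward 843 Hz — it must have started above the reference.

847.6667 Hz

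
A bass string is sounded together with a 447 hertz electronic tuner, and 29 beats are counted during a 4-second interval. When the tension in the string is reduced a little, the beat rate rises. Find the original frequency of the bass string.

Beat frequency = 29/4 = 7.25 Hz.
|f − 447| = 7.25, so the bass string was at either 439.75 Hz or 454.25 Hz.
Lower tension means lower frequency; the adjustment lowers the bass string's frequency.
The beat rate rose, so the adjustment moved the bass string further from 447 Hz — it was already below the reference.

439.75 Hz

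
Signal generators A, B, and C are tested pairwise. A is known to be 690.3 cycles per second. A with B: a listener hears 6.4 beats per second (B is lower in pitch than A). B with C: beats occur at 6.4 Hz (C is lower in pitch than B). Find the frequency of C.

677.5 Hz

B is below A, so f_B = 690.3 − 6.4 = 683.9 Hz.
C is below B, so f_C = 683.9 − 6.4 = 677.5 Hz.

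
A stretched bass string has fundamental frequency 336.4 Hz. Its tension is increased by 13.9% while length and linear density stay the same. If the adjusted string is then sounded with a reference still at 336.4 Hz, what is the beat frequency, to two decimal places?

For a string, f ∝ √T, so the new frequency is 336.4·√1.139 = 359.0193 Hz.
f_beat = |359.0193 − 336.4| = 22.62 Hz.

22.62 Hz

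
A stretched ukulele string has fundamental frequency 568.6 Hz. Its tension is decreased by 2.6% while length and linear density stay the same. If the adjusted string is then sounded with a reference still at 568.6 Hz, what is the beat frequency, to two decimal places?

7.44 Hz

For a string, f ∝ √T, so the new frequency is 568.6·√0.974 = 561.1595 Hz.
f_beat = |561.1595 − 568.6| = 7.44 Hz.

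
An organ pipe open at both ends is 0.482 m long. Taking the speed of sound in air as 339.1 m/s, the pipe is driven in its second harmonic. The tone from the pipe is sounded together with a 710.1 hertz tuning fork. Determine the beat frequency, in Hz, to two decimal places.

6.57 Hz

Open pipe: f_n = n·v/(2L) = 2·339.1/(2·0.482) = 703.5270 Hz.
f_beat = |703.5270 − 710.1| = 6.57 Hz.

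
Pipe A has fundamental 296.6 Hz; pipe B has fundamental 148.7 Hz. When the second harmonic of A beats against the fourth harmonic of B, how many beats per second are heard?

Second harmonic of the first: 2·296.6 = 593.2 Hz.
Fourth harmonic of the second: 4·148.7 = 594.8 Hz.
f_beat = |593.2 − 594.8| = 1.6 Hz.

1.6 Hz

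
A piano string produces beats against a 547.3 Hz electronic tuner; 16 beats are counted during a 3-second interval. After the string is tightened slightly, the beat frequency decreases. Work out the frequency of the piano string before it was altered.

Beat frequency = 16/3 = 5.3333 Hz.
|f − 547.3| = 5.3333, so the piano string was at either 541.9667 Hz or 552.6333 Hz.
Increasing tension raises a string's frequency; the adjustment raises the piano string's frequency.
The beat rate fell, so the adjustment moved the piano string toward 547.3 Hz — it must have started below the reference.

541.9667 Hz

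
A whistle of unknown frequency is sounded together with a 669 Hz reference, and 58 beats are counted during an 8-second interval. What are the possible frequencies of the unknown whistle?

Beat frequency = 58/8 = 7.25 Hz.
|f − 669| = 7.25, so f = 669 ± 7.25.

661.75 Hz or 676.25 Hz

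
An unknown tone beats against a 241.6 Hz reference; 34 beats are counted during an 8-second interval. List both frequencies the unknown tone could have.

237.35 Hz or 245.85 Hz

Beat frequency = 34/8 = 4.25 Hz.
|f − 241.6| = 4.25, so f = 241.6 ± 4.25.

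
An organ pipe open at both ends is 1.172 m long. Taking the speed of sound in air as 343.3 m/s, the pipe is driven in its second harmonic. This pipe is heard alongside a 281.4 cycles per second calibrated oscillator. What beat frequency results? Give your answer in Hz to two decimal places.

Open pipe: f_n = n·v/(2L) = 2·343.3/(2·1.172) = 292.9181 Hz.
f_beat = |292.9181 − 281.4| = 11.52 Hz.

11.52 Hz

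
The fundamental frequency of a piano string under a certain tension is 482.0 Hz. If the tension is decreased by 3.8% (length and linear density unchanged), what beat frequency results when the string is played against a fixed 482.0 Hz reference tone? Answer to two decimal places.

9.25 Hz

For a string, f ∝ √T, so the new frequency is 482.0·√0.962 = 472.7533 Hz.
f_beat = |472.7533 − 482.0| = 9.25 Hz.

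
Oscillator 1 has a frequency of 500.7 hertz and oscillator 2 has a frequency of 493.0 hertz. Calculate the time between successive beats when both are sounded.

0.130 s

f_beat = |500.7 − 493.0| = 7.7 Hz.
Beat period T = 1 / f_beat = 1 / 7.7 s.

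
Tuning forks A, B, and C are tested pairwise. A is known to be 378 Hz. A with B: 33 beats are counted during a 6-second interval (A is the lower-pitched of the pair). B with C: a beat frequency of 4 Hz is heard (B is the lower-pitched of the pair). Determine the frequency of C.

A–B: Beat frequency = 33/6 = 5.5 Hz.
B is above A, so f_B = 378 + 5.5 = 383.5 Hz.
C is above B, so f_C = 383.5 + 4 = 387.5 Hz.

387.5 Hz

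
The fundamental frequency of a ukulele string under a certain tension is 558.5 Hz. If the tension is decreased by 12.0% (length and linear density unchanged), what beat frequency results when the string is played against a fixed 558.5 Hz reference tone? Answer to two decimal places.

For a string, f ∝ √T, so the new frequency is 558.5·√0.880 = 523.9194 Hz.
f_beat = |523.9194 − 558.5| = 34.58 Hz.

34.58 Hz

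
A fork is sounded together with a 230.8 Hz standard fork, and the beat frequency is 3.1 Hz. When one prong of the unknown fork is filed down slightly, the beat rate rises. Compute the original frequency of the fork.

233.9 Hz

|f − 230.8| = 3.1, so the fork was at either 227.7 Hz or 233.9 Hz.
Filing a prong removes mass and raises the fork's frequency; the adjustment raises the fork's frequency.
The beat rate rose, so the adjustment moved the fork further from 230.8 Hz — it was already above the reference.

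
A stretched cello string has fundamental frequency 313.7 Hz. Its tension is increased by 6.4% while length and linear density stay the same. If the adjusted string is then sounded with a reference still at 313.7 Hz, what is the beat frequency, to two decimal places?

For a string, f ∝ √T, so the new frequency is 313.7·√1.064 = 323.5827 Hz.
f_beat = |323.5827 − 313.7| = 9.88 Hz.

9.88 Hz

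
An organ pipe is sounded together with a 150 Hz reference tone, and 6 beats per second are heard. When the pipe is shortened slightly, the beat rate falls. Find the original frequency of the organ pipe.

|f − 150| = 6, so the organ pipe was at either 144 Hz or 156 Hz.
A shorter pipe has a higher fundamental; the adjustment raises the organ pipe's frequency.
The beat rate fell, so the adjustment moved the organ pipe toward 150 Hz — it must have started below the reference.

144 Hz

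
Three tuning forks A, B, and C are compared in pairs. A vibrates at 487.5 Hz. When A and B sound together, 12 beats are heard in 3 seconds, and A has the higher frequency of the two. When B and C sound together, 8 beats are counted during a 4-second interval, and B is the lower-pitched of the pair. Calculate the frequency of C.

A–B: Beat frequency = 12/3 = 4 Hz.
B is below A, so f_B = 487.5 − 4 = 483.5 Hz.
B–C: Beat frequency = 8/4 = 2 Hz.
C is above B, so f_C = 483.5 + 2 = 485.5 Hz.

485.5 Hz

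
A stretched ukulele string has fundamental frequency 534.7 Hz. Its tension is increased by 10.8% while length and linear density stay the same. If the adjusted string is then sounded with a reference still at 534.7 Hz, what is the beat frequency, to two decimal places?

28.13 Hz

For a string, f ∝ √T, so the new frequency is 534.7·√1.108 = 562.8337 Hz.
f_beat = |562.8337 − 534.7| = 28.13 Hz.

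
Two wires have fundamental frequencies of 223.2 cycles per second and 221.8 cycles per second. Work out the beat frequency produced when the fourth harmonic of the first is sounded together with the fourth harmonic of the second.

Fourth harmonic of the first: 4·223.2 = 892.8 Hz.
Fourth harmonic of the second: 4·221.8 = 887.2 Hz.
f_beat = |892.8 − 887.2| = 5.6 Hz.

5.6 Hz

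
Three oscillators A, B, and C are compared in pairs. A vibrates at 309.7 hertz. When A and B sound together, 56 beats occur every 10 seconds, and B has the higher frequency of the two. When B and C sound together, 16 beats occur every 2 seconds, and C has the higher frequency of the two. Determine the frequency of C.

323.3 Hz

A–B: Beat frequency = 56/10 = 5.6 Hz.
B is above A, so f_B = 309.7 + 5.6 = 315.3 Hz.
B–C: Beat frequency = 16/2 = 8 Hz.
C is above B, so f_C = 315.3 + 8 = 323.3 Hz.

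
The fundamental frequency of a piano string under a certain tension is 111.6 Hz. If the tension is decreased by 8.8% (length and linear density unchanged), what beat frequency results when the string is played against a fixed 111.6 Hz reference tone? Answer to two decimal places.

5.02 Hz

For a string, f ∝ √T, so the new frequency is 111.6·√0.912 = 106.5765 Hz.
f_beat = |106.5765 − 111.6| = 5.02 Hz.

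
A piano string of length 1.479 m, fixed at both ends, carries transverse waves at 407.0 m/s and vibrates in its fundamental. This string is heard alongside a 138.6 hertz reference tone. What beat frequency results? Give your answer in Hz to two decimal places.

1.01 Hz

For a string fixed at both ends, f_n = n·v/(2L) = 1·407.0/(2·1.479) = 137.5930 Hz.
f_beat = |137.5930 − 138.6| = 1.01 Hz.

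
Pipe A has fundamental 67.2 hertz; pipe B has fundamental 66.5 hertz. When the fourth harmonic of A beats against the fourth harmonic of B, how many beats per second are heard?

2.8 Hz

Fourth harmonic of the first: 4·67.2 = 268.8 Hz.
Fourth harmonic of the second: 4·66.5 = 266.0 Hz.
f_beat = |268.8 − 266.0| = 2.8 Hz.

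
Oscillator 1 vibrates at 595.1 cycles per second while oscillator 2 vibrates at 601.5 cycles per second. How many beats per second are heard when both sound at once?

Beats arise from superposition of two nearby frequencies; the beat rate is |f₁ − f₂|.
|595.1 − 601.5| = 6.4 Hz.

6.4 Hz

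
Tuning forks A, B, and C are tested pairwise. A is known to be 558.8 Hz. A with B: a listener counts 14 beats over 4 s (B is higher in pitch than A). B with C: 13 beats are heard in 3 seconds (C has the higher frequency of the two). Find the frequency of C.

A–B: Beat frequency = 14/4 = 3.5 Hz.
B is above A, so f_B = 558.8 + 3.5 = 562.3 Hz.
B–C: Beat frequency = 13/3 = 4.3333 Hz.
C is above B, so f_C = 562.3 + 4.3333 = 566.6333 Hz.

566.6333 Hz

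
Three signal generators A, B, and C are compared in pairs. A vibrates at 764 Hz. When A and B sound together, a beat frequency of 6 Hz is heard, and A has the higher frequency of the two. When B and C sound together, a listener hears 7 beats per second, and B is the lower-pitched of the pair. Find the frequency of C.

765 Hz

B is below A, so f_B = 764 − 6 = 758 Hz.
C is above B, so f_C = 758 + 7 = 765 Hz.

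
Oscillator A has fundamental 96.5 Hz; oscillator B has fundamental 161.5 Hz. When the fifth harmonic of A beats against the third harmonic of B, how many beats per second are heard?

Fifth harmonic of the first: 5·96.5 = 482.5 Hz.
Third harmonic of the second: 3·161.5 = 484.5 Hz.
f_beat = |482.5 − 484.5| = 2.0 Hz.

2.0 Hz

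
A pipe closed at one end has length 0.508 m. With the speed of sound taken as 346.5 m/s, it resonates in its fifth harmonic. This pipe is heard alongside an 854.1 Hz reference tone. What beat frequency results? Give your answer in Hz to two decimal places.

Closed pipe (odd harmonics): f_n = n·v/(4L) = 5·346.5/(4·0.508) = 852.6083 Hz.
f_beat = |852.6083 − 854.1| = 1.49 Hz.

1.49 Hz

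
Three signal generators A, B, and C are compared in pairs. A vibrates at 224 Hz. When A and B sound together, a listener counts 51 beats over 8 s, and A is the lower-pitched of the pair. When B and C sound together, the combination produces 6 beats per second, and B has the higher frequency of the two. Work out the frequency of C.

224.375 Hz

A–B: Beat frequency = 51/8 = 6.375 Hz.
B is above A, so f_B = 224 + 6.375 = 230.375 Hz.
C is below B, so f_C = 230.375 − 6 = 224.375 Hz.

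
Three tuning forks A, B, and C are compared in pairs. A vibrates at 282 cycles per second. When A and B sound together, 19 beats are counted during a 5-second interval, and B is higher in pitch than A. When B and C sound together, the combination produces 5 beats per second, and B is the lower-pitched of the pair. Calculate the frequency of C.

A–B: Beat frequency = 19/5 = 3.8 Hz.
B is above A, so f_B = 282 + 3.8 = 285.8 Hz.
C is above B, so f_C = 285.8 + 5 = 290.8 Hz.

290.8 Hz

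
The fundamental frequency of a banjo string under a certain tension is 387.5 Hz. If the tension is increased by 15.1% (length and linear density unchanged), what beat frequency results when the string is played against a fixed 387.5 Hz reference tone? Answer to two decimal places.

28.23 Hz

For a string, f ∝ √T, so the new frequency is 387.5·√1.151 = 415.7281 Hz.
f_beat = |415.7281 − 387.5| = 28.23 Hz.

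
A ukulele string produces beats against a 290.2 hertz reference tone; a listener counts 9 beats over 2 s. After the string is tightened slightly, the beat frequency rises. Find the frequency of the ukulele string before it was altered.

Beat frequency = 9/2 = 4.5 Hz.
|f − 290.2| = 4.5, so the ukulele string was at either 285.7 Hz or 294.7 Hz.
Increasing tension raises a string's frequency; the adjustment raises the ukulele string's frequency.
The beat rate rose, so the adjustment moved the ukulele string further from 290.2 Hz — it was already above the reference.

294.7 Hz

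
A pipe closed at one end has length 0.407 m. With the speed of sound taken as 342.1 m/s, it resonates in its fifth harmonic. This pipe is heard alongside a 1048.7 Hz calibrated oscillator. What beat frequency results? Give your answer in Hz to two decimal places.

1.98 Hz

Closed pipe (odd harmonics): f_n = n·v/(4L) = 5·342.1/(4·0.407) = 1050.6757 Hz.
f_beat = |1050.6757 − 1048.7| = 1.98 Hz.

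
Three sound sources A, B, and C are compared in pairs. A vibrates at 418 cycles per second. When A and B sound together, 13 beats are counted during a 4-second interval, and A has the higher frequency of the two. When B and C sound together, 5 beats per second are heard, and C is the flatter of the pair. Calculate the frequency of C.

409.75 Hz

A–B: Beat frequency = 13/4 = 3.25 Hz.
B is below A, so f_B = 418 − 3.25 = 414.75 Hz.
C is below B, so f_C = 414.75 − 5 = 409.75 Hz.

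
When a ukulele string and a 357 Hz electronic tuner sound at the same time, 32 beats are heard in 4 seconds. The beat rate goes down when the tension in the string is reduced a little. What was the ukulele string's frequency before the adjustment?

Beat frequency = 32/4 = 8 Hz.
|f − 357| = 8, so the ukulele string was at either 349 Hz or 365 Hz.
Lower tension means lower frequency; the adjustment lowers the ukulele string's frequency.
The beat rate fell, so the adjustment moved the ukulele string toward 357 Hz — it must have started above the reference.

365 Hz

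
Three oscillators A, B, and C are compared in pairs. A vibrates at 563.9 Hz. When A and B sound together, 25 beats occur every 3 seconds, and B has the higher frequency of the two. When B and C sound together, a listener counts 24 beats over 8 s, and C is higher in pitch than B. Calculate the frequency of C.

575.2333 Hz

A–B: Beat frequency = 25/3 = 8.3333 Hz.
B is above A, so f_B = 563.9 + 8.3333 = 572.2333 Hz.
B–C: Beat frequency = 24/8 = 3 Hz.
C is above B, so f_C = 572.2333 + 3 = 575.2333 Hz.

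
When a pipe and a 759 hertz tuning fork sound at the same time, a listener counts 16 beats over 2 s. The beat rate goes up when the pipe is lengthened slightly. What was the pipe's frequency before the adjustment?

751 Hz

Beat frequency = 16/2 = 8 Hz.
|f − 759| = 8, so the pipe was at either 751 Hz or 767 Hz.
A longer pipe has a lower fundamental; the adjustment lowers the pipe's frequency.
The beat rate rose, so the adjustment moved the pipe further from 759 Hz — it was already below the reference.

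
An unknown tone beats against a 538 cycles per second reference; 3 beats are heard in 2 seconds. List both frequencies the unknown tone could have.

Beat frequency = 3/2 = 1.5 Hz.
|f − 538| = 1.5, so f = 538 ± 1.5.

536.5 Hz or 539.5 Hz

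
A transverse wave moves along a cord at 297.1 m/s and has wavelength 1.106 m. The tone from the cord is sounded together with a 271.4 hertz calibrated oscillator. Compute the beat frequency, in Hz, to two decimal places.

2.77 Hz

Source frequency f = v/λ = 297.1/1.106 = 268.6257 Hz.
f_beat = |268.6257 − 271.4| = 2.77 Hz.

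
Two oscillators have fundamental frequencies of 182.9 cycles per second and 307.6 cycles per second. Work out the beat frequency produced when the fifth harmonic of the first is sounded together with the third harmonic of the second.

Fifth harmonic of the first: 5·182.9 = 914.5 Hz.
Third harmonic of the second: 3·307.6 = 922.8 Hz.
f_beat = |914.5 − 922.8| = 8.3 Hz.

8.3 Hz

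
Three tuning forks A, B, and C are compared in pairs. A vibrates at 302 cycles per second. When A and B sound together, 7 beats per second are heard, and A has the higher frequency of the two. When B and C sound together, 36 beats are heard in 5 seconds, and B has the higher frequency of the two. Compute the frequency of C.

287.8 Hz

B is below A, so f_B = 302 − 7 = 295 Hz.
B–C: Beat frequency = 36/5 = 7.2 Hz.
C is below B, so f_C = 295 − 7.2 = 287.8 Hz.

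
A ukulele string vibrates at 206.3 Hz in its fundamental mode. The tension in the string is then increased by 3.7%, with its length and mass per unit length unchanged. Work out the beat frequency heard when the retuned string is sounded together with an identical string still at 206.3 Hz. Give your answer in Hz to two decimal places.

For a string, f ∝ √T, so the new frequency is 206.3·√1.037 = 210.0819 Hz.
f_beat = |210.0819 − 206.3| = 3.78 Hz.

3.78 Hz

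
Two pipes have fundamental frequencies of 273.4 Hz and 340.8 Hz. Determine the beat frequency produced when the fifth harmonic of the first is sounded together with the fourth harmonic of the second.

3.8 Hz

Fifth harmonic of the first: 5·273.4 = 1367.0 Hz.
Fourth harmonic of the second: 4·340.8 = 1363.2 Hz.
f_beat = |1367.0 − 1363.2| = 3.8 Hz.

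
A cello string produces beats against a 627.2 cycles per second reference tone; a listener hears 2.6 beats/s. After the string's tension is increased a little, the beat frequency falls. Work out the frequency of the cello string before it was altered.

|f − 627.2| = 2.6, so the cello string was at either 624.6 Hz or 629.8 Hz.
Higher tension means higher frequency; the adjustment raises the cello string's frequency.
The beat rate fell, so the adjustment moved the cello string toward 627.2 Hz — it must have started below the reference.

624.6 Hz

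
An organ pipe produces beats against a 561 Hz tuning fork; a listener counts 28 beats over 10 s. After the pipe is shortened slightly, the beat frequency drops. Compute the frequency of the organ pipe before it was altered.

Beat frequency = 28/10 = 2.8 Hz.
|f − 561| = 2.8, so the organ pipe was at either 558.2 Hz or 563.8 Hz.
A shorter pipe has a higher fundamental; the adjustment raises the organ pipe's frequency.
The beat rate fell, so the adjustment moved the organ pipe toward 561 Hz — it must have started below the reference.

558.2 Hz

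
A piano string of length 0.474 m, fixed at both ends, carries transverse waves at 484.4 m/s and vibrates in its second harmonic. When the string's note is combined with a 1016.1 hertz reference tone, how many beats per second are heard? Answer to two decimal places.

For a string fixed at both ends, f_n = n·v/(2L) = 2·484.4/(2·0.474) = 1021.9409 Hz.
f_beat = |1021.9409 − 1016.1| = 5.84 Hz.

5.84 Hz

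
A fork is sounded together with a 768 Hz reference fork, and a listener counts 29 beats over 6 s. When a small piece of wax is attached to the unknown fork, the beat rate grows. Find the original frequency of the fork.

763.1667 Hz

Beat frequency = 29/6 = 4.8333 Hz.
|f − 768| = 4.8333, so the fork was at either 763.1667 Hz or 772.8333 Hz.
Loading a fork with wax lowers its frequency; the adjustment lowers the fork's frequency.
The beat rate rose, so the adjustment moved the fork further from 768 Hz — it was already below the reference.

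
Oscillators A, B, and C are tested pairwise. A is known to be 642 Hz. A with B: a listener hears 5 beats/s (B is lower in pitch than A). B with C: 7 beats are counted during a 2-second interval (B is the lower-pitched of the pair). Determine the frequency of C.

B is below A, so f_B = 642 − 5 = 637 Hz.
B–C: Beat frequency = 7/2 = 3.5 Hz.
C is above B, so f_C = 637 + 3.5 = 640.5 Hz.

640.5 Hz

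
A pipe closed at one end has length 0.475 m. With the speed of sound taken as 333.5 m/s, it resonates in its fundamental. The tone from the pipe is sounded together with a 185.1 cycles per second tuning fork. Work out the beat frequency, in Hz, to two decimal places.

Closed pipe (odd harmonics): f_n = n·v/(4L) = 1·333.5/(4·0.475) = 175.5263 Hz.
f_beat = |175.5263 − 185.1| = 9.57 Hz.

9.57 Hz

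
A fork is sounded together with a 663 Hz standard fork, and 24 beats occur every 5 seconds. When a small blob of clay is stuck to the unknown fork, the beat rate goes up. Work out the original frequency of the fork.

Beat frequency = 24/5 = 4.8 Hz.
|f − 663| = 4.8, so the fork was at either 658.2 Hz or 667.8 Hz.
Adding mass to a fork lowers its frequency; the adjustment lowers the fork's frequency.
The beat rate rose, so the adjustment moved the fork further from 663 Hz — it was already below the reference.

658.2 Hz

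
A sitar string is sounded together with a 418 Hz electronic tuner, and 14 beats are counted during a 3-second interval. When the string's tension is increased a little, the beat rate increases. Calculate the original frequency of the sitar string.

422.6667 Hz

Beat frequency = 14/3 = 4.6667 Hz.
|f − 418| = 4.6667, so the sitar string was at either 413.3333 Hz or 422.6667 Hz.
Higher tension means higher frequency; the adjustment raises the sitar string's frequency.
The beat rate rose, so the adjustment moved the sitar string further from 418 Hz — it was already above the reference.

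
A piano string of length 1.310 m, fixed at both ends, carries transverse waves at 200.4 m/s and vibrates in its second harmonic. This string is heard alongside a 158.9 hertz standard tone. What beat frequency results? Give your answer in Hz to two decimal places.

For a string fixed at both ends, f_n = n·v/(2L) = 2·200.4/(2·1.310) = 152.9771 Hz.
f_beat = |152.9771 − 158.9| = 5.92 Hz.

5.92 Hz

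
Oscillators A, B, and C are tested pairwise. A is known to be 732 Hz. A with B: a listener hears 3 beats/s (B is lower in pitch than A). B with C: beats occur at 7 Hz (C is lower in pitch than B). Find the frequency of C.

722 Hz

B is below A, so f_B = 732 − 3 = 729 Hz.
C is below B, so f_C = 729 − 7 = 722 Hz.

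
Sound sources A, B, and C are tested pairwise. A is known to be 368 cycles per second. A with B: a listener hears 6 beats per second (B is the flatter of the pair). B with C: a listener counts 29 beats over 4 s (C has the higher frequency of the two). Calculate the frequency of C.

369.25 Hz

B is below A, so f_B = 368 − 6 = 362 Hz.
B–C: Beat frequency = 29/4 = 7.25 Hz.
C is above B, so f_C = 362 + 7.25 = 369.25 Hz.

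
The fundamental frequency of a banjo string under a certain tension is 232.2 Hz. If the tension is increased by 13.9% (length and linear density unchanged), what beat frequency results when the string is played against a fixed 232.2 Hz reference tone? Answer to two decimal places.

15.61 Hz

For a string, f ∝ √T, so the new frequency is 232.2·√1.139 = 247.8130 Hz.
f_beat = |247.8130 − 232.2| = 15.61 Hz.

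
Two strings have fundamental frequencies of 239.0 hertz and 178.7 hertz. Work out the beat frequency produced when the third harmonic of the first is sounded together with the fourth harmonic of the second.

2.2 Hz

Third harmonic of the first: 3·239.0 = 717.0 Hz.
Fourth harmonic of the second: 4·178.7 = 714.8 Hz.
f_beat = |717.0 − 714.8| = 2.2 Hz.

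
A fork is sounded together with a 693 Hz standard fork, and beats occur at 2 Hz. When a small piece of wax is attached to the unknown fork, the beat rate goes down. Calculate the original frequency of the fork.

|f − 693| = 2, so the fork was at either 691 Hz or 695 Hz.
Loading a fork with wax lowers its frequency; the adjustment lowers the fork's frequency.
The beat rate fell, so the adjustment moved the fork toward 693 Hz — it must have started above the reference.

695 Hz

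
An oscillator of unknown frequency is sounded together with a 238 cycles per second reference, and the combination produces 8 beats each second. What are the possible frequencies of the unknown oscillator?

|f − 238| = 8, so f = 238 ± 8.

230 Hz or 246 Hz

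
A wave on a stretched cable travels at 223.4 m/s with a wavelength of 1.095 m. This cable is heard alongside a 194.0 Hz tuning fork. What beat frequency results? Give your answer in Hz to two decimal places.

Source frequency f = v/λ = 223.4/1.095 = 204.0183 Hz.
f_beat = |204.0183 − 194.0| = 10.02 Hz.

10.02 Hz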